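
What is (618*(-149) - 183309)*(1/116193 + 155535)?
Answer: -1658962567666032/38731 ≈ -4.2833e+10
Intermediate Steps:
(618*(-149) - 183309)*(1/116193 + 155535) = (-92082 - 183309)*(1/116193 + 155535) = -275391*18072078256/116193 = -1658962567666032/38731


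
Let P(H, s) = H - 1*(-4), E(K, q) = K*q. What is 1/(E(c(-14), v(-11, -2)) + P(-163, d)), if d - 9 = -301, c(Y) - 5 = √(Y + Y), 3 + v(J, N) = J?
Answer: I/(-229*I + 28*√7) ≈ -0.0039531 + 0.0012788*I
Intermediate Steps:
v(J, N) = -3 + J
c(Y) = 5 + √2*√Y (c(Y) = 5 + √(Y + Y) = 5 + √(2*Y) = 5 + √2*√Y)
d = -292 (d = 9 - 301 = -292)
P(H, s) = 4 + H (P(H, s) = H + 4 = 4 + H)
1/(E(c(-14), v(-11, -2)) + P(-163, d)) = 1/((5 + √2*√(-14))*(-3 - 11) + (4 - 163)) = 1/((5 + √2*(I*√14))*(-14) - 159) = 1/((5 + 2*I*√7)*(-14) - 159) = 1/((-70 - 28*I*√7) - 159) = 1/(-229 - 28*I*√7)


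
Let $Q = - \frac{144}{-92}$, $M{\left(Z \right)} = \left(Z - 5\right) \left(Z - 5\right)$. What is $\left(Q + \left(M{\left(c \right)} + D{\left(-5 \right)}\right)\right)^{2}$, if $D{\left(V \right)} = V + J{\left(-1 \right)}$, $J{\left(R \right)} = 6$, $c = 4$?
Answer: $\frac{6724}{529} \approx 12.711$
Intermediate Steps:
$D{\left(V \right)} = 6 + V$ ($D{\left(V \right)} = V + 6 = 6 + V$)
$M{\left(Z \right)} = \left(-5 + Z\right)^{2}$ ($M{\left(Z \right)} = \left(-5 + Z\right) \left(-5 + Z\right) = \left(-5 + Z\right)^{2}$)
$Q = \frac{36}{23}$ ($Q = \left(-144\right) \left(- \frac{1}{92}\right) = \frac{36}{23} \approx 1.5652$)
$\left(Q + \left(M{\left(c \right)} + D{\left(-5 \right)}\right)\right)^{2} = \left(\frac{36}{23} + \left(\left(-5 + 4\right)^{2} + \left(6 - 5\right)\right)\right)^{2} = \left(\frac{36}{23} + \left(\left(-1\right)^{2} + 1\right)\right)^{2} = \left(\frac{36}{23} + \left(1 + 1\right)\right)^{2} = \left(\frac{36}{23} + 2\right)^{2} = \left(\frac{82}{23}\right)^{2} = \frac{6724}{529}$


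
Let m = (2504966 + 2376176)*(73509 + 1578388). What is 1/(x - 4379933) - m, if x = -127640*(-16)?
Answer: -18849154880907715183/2337693 ≈ -8.0631e+12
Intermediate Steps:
m = 8063143826374 (m = 4881142*1651897 = 8063143826374)
x = 2042240
1/(x - 4379933) - m = 1/(2042240 - 4379933) - 1*8063143826374 = 1/(-2337693) - 8063143826374 = -1/2337693 - 8063143826374 = -18849154880907715183/2337693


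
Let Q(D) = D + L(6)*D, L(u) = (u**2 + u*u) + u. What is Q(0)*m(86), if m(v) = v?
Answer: 0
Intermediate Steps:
L(u) = u + 2*u**2 (L(u) = (u**2 + u**2) + u = 2*u**2 + u = u + 2*u**2)
Q(D) = 79*D (Q(D) = D + (6*(1 + 2*6))*D = D + (6*(1 + 12))*D = D + (6*13)*D = D + 78*D = 79*D)
Q(0)*m(86) = (79*0)*86 = 0*86 = 0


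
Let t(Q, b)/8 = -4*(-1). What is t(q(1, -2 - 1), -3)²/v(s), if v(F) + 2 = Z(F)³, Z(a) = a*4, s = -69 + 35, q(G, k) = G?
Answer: -512/1257729 ≈ -0.00040708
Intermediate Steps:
t(Q, b) = 32 (t(Q, b) = 8*(-4*(-1)) = 8*4 = 32)
s = -34
Z(a) = 4*a
v(F) = -2 + 64*F³ (v(F) = -2 + (4*F)³ = -2 + 64*F³)
t(q(1, -2 - 1), -3)²/v(s) = 32²/(-2 + 64*(-34)³) = 1024/(-2 + 64*(-39304)) = 1024/(-2 - 2515456) = 1024/(-2515458) = 1024*(-1/2515458) = -512/1257729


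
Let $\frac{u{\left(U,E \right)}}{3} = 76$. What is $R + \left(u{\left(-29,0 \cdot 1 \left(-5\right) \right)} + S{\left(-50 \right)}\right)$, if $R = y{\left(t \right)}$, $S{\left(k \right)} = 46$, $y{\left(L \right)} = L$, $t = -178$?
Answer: $96$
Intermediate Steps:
$R = -178$
$u{\left(U,E \right)} = 228$ ($u{\left(U,E \right)} = 3 \cdot 76 = 228$)
$R + \left(u{\left(-29,0 \cdot 1 \left(-5\right) \right)} + S{\left(-50 \right)}\right) = -178 + \left(228 + 46\right) = -178 + 274 = 96$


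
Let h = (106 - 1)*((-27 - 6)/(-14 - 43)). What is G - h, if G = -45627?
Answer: -868068/19 ≈ -45688.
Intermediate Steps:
h = 1155/19 (h = 105*(-33/(-57)) = 105*(-33*(-1/57)) = 105*(11/19) = 1155/19 ≈ 60.789)
G - h = -45627 - 1*1155/19 = -45627 - 1155/19 = -868068/19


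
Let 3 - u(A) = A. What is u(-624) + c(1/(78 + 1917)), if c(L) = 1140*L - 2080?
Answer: -10167/7 ≈ -1452.4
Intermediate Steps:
c(L) = -2080 + 1140*L
u(A) = 3 - A
u(-624) + c(1/(78 + 1917)) = (3 - 1*(-624)) + (-2080 + 1140/(78 + 1917)) = (3 + 624) + (-2080 + 1140/1995) = 627 + (-2080 + 1140*(1/1995)) = 627 + (-2080 + 4/7) = 627 - 14556/7 = -10167/7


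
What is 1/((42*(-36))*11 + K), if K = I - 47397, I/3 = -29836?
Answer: -1/153537 ≈ -6.5131e-6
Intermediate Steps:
I = -89508 (I = 3*(-29836) = -89508)
K = -136905 (K = -89508 - 47397 = -136905)
1/((42*(-36))*11 + K) = 1/((42*(-36))*11 - 136905) = 1/(-1512*11 - 136905) = 1/(-16632 - 136905) = 1/(-153537) = -1/153537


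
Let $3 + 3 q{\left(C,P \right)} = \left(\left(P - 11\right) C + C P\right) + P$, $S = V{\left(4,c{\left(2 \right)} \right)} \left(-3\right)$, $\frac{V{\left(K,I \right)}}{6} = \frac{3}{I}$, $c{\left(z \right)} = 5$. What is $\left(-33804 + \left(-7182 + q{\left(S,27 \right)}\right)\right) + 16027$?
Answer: $- \frac{125529}{5} \approx -25106.0$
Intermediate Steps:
$V{\left(K,I \right)} = \frac{18}{I}$ ($V{\left(K,I \right)} = 6 \frac{3}{I} = \frac{18}{I}$)
$S = - \frac{54}{5}$ ($S = \frac{18}{5} \left(-3\right) = - \frac{54}{5} \approx -10.8$)
$q{\left(C,P \right)} = -1 + \frac{P}{3} + \frac{C P}{3} + \frac{C \left(-11 + P\right)}{3}$ ($q{\left(C,P \right)} = -1 + \frac{\left(\left(P - 11\right) C + C P\right) + P}{3} = -1 + \frac{\left(\left(-11 + P\right) C + C P\right) + P}{3} = -1 + \frac{\left(C \left(-11 + P\right) + C P\right) + P}{3} = -1 + \frac{\left(C P + C \left(-11 + P\right)\right) + P}{3} = -1 + \frac{P + C P + C \left(-11 + P\right)}{3} = -1 + \left(\frac{P}{3} + \frac{C P}{3} + \frac{C \left(-11 + P\right)}{3}\right) = -1 + \frac{P}{3} + \frac{C P}{3} + \frac{C \left(-11 + P\right)}{3}$)
$\left(-33804 + \left(-7182 + q{\left(S,27 \right)}\right)\right) + 16027 = \left(-33804 + \left(-7182 + \left(-1 - - \frac{198}{5} + \frac{1}{3} \cdot 27 + \frac{2}{3} \left(- \frac{54}{5}\right) 27\right)\right)\right) + 16027 = \left(-33804 + \left(-7182 + \left(-1 + \frac{198}{5} + 9 - \frac{972}{5}\right)\right)\right) + 16027 = \left(-33804 - \frac{36644}{5}\right) + 16027 = - \frac{205664}{5} + 16027 = - \frac{125529}{5}$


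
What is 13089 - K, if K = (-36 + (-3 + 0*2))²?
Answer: 11568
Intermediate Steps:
K = 1521 (K = (-36 + (-3 + 0))² = (-36 - 3)² = (-39)² = 1521)
13089 - K = 13089 - 1*1521 = 13089 - 1521 = 11568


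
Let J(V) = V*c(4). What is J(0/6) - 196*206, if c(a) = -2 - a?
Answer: -40376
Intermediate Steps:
J(V) = -6*V (J(V) = V*(-2 - 1*4) = V*(-2 - 4) = V*(-6) = -6*V)
J(0/6) - 196*206 = -0/6 - 196*206 = -0/6 - 40376 = -6*0 - 40376 = 0 - 40376 = -40376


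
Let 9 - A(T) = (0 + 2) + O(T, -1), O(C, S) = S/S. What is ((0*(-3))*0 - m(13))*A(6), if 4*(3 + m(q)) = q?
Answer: -3/2 ≈ -1.5000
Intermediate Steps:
m(q) = -3 + q/4
O(C, S) = 1
A(T) = 6 (A(T) = 9 - ((0 + 2) + 1) = 9 - (2 + 1) = 9 - 1*3 = 9 - 3 = 6)
((0*(-3))*0 - m(13))*A(6) = ((0*(-3))*0 - (-3 + (¼)*13))*6 = (0*0 - (-3 + 13/4))*6 = (0 - 1*¼)*6 = (0 - ¼)*6 = -¼*6 = -3/2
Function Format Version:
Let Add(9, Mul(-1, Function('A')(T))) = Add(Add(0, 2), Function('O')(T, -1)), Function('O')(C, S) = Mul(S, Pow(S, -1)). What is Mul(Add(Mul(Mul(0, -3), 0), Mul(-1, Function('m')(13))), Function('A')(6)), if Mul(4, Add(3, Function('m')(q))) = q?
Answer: Rational(-3, 2) ≈ -1.5000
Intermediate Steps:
Function('m')(q) = Add(-3, Mul(Rational(1, 4), q))
Function('O')(C, S) = 1
Function('A')(T) = 6 (Function('A')(T) = Add(9, Mul(-1, Add(Add(0, 2), 1))) = Add(9, Mul(-1, Add(2, 1))) = Add(9, Mul(-1, 3)) = Add(9, -3) = 6)
Mul(Add(Mul(Mul(0, -3), 0), Mul(-1, Function('m')(13))), Function('A')(6)) = Mul(Add(Mul(Mul(0, -3), 0), Mul(-1, Add(-3, Mul(Rational(1, 4), 13)))), 6) = Mul(Add(Mul(0, 0), Mul(-1, Add(-3, Rational(13, 4)))), 6) = Mul(Add(0, Mul(-1, Rational(1, 4))), 6) = Mul(Add(0, Rational(-1, 4)), 6) = Mul(Rational(-1, 4), 6) = Rational(-3, 2)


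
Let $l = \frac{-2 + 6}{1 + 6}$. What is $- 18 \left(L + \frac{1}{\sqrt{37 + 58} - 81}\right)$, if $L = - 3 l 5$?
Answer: $\frac{3496743}{22631} + \frac{9 \sqrt{95}}{3233} \approx 154.54$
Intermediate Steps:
$l = \frac{4}{7} \approx 0.57143$
$L = - \frac{60}{7}$ ($L = \left(-3\right) \frac{4}{7} \cdot 5 = \left(- \frac{12}{7}\right) 5 = - \frac{60}{7} \approx -8.5714$)
$- 18 \left(L + \frac{1}{\sqrt{37 + 58} - 81}\right) = - 18 \left(- \frac{60}{7} + \frac{1}{\sqrt{37 + 58} - 81}\right) = - 18 \left(- \frac{60}{7} + \frac{1}{\sqrt{95} - 81}\right) = - 18 \left(- \frac{60}{7} + \frac{1}{-81 + \sqrt{95}}\right) = \frac{1080}{7} - \frac{18}{-81 + \sqrt{95}}$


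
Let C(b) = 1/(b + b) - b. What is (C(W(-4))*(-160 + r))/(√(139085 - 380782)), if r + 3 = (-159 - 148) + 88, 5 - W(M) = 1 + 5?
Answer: 191*I*√241697/241697 ≈ 0.38851*I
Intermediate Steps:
W(M) = -1 (W(M) = 5 - (1 + 5) = 5 - 1*6 = 5 - 6 = -1)
r = -222 (r = -3 + ((-159 - 148) + 88) = -3 + (-307 + 88) = -3 - 219 = -222)
C(b) = 1/(2*b) - b
(C(W(-4))*(-160 + r))/(√(139085 - 380782)) = (((½)/(-1) - 1*(-1))*(-160 - 222))/(√(139085 - 380782)) = (((½)*(-1) + 1)*(-382))/(√(-241697)) = ((-½ + 1)*(-382))/((I*√241697)) = ((½)*(-382))*(-I*√241697/241697) = -(-191)*I*√241697/241697 = 191*I*√241697/241697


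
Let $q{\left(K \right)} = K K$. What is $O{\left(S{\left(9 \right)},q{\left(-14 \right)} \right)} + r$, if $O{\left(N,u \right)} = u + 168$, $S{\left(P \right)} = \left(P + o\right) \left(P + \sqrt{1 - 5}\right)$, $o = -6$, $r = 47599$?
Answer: $47963$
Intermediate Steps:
$q{\left(K \right)} = K^{2}$
$S{\left(P \right)} = \left(-6 + P\right) \left(P + 2 i\right)$ ($S{\left(P \right)} = \left(P - 6\right) \left(P + \sqrt{1 - 5}\right) = \left(-6 + P\right) \left(P + \sqrt{-4}\right) = \left(-6 + P\right) \left(P + 2 i\right)$)
$O{\left(N,u \right)} = 168 + u$
$O{\left(S{\left(9 \right)},q{\left(-14 \right)} \right)} + r = \left(168 + \left(-14\right)^{2}\right) + 47599 = \left(168 + 196\right) + 47599 = 364 + 47599 = 47963$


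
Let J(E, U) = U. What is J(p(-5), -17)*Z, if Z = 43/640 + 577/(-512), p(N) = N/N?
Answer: 46121/2560 ≈ 18.016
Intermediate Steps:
p(N) = 1
Z = -2713/2560 (Z = 43*(1/640) + 577*(-1/512) = 43/640 - 577/512 = -2713/2560 ≈ -1.0598)
J(p(-5), -17)*Z = -17*(-2713/2560) = 46121/2560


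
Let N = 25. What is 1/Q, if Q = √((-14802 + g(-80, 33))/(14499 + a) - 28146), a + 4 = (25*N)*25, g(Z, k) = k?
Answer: -2*I*√709302815130/282590763 ≈ -0.0059606*I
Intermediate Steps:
a = 15621 (a = -4 + (25*25)*25 = -4 + 625*25 = -4 + 15625 = 15621)
Q = I*√709302815130/5020 (Q = √((-14802 + 33)/(14499 + 15621) - 28146) = √(-14769/30120 - 28146) = √(-14769*1/30120 - 28146) = √(-4923/10040 - 28146) = √(-282590763/10040) = I*√709302815130/5020 ≈ 167.77*I)
1/Q = 1/(I*√709302815130/5020) = -2*I*√709302815130/282590763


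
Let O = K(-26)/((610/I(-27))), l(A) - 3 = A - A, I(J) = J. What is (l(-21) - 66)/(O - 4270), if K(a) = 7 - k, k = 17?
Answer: 3843/260443 ≈ 0.014756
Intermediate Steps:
l(A) = 3 (l(A) = 3 + (A - A) = 3 + 0 = 3)
K(a) = -10 (K(a) = 7 - 1*17 = 7 - 17 = -10)
O = 27/61 (O = -10/(610/(-27)) = -10/(610*(-1/27)) = -10/(-610/27) = -10*(-27/610) = 27/61 ≈ 0.44262)
(l(-21) - 66)/(O - 4270) = (3 - 66)/(27/61 - 4270) = -63/(-260443/61) = -63*(-61/260443) = 3843/260443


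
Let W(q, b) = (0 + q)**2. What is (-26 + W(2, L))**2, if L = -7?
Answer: 484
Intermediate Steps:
W(q, b) = q**2
(-26 + W(2, L))**2 = (-26 + 2**2)**2 = (-26 + 4)**2 = (-22)**2 = 484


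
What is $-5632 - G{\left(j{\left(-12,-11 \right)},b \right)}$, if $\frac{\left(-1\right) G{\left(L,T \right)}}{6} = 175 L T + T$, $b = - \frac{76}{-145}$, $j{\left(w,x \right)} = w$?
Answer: $- \frac{1773784}{145} \approx -12233.0$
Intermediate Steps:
$b = \frac{76}{145}$ ($b = \left(-76\right) \left(- \frac{1}{145}\right) = \frac{76}{145} \approx 0.52414$)
$G{\left(L,T \right)} = - 6 T - 1050 L T$ ($G{\left(L,T \right)} = - 6 \left(175 L T + T\right) = - 6 \left(T + 175 L T\right) = - 6 T - 1050 L T$)
$-5632 - G{\left(j{\left(-12,-11 \right)},b \right)} = -5632 - \left(-6\right) \frac{76}{145} \left(1 + 175 \left(-12\right)\right) = -5632 - \left(-6\right) \frac{76}{145} \left(1 - 2100\right) = -5632 - \left(-6\right) \frac{76}{145} \left(-2099\right) = -5632 - \frac{957144}{145} = - \frac{1773784}{145}$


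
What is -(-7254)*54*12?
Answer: 4700592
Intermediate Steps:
-(-7254)*54*12 = -(-7254)*648 = -7254*(-648) = 4700592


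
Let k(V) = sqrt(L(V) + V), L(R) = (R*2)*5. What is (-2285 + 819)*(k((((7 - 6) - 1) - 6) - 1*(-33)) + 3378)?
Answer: -4952148 - 4398*sqrt(33) ≈ -4.9774e+6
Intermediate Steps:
L(R) = 10*R (L(R) = (2*R)*5 = 10*R)
k(V) = sqrt(11)*sqrt(V) (k(V) = sqrt(10*V + V) = sqrt(11*V) = sqrt(11)*sqrt(V))
(-2285 + 819)*(k((((7 - 6) - 1) - 6) - 1*(-33)) + 3378) = (-2285 + 819)*(sqrt(11)*sqrt((((7 - 6) - 1) - 6) - 1*(-33)) + 3378) = -1466*(sqrt(11)*sqrt(((1 - 1) - 6) + 33) + 3378) = -1466*(sqrt(11)*sqrt((0 - 6) + 33) + 3378) = -1466*(sqrt(11)*sqrt(-6 + 33) + 3378) = -1466*(sqrt(11)*sqrt(27) + 3378) = -1466*(sqrt(11)*(3*sqrt(3)) + 3378) = -1466*(3*sqrt(33) + 3378) = -1466*(3378 + 3*sqrt(33)) = -4952148 - 4398*sqrt(33)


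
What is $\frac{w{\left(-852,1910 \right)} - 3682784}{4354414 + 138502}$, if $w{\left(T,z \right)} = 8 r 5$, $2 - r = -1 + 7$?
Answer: $- \frac{920736}{1123229} \approx -0.81972$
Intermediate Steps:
$r = -4$ ($r = 2 - \left(-1 + 7\right) = 2 - 6 = -4$)
$w{\left(T,z \right)} = -160$ ($w{\left(T,z \right)} = 8 \left(-4\right) 5 = \left(-32\right) 5 = -160$)
$\frac{w{\left(-852,1910 \right)} - 3682784}{4354414 + 138502} = \frac{-160 - 3682784}{4354414 + 138502} = - \frac{3682944}{4492916} = \left(-3682944\right) \frac{1}{4492916} = - \frac{920736}{1123229}$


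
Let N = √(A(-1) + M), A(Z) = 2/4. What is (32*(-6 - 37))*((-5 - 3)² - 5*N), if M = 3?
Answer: -88064 + 3440*√14 ≈ -75193.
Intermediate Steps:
A(Z) = ½ (A(Z) = 2*(¼) = ½)
N = √14/2 (N = √(½ + 3) = √(7/2) = √14/2 ≈ 1.8708)
(32*(-6 - 37))*((-5 - 3)² - 5*N) = (32*(-6 - 37))*((-5 - 3)² - 5*√14/2) = (32*(-43))*((-8)² - 5*√14/2) = -1376*(64 - 5*√14/2) = -88064 + 3440*√14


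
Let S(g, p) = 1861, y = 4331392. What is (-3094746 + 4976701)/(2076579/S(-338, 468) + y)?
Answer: 3502318255/8062797091 ≈ 0.43438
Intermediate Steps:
(-3094746 + 4976701)/(2076579/S(-338, 468) + y) = (-3094746 + 4976701)/(2076579/1861 + 4331392) = 1881955/(2076579*(1/1861) + 4331392) = 1881955/(2076579/1861 + 4331392) = 1881955/(8062797091/1861) = 1881955*(1861/8062797091) = 3502318255/8062797091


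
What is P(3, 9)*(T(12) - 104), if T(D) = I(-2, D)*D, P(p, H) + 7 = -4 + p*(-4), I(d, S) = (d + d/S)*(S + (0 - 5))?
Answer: 6578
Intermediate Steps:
I(d, S) = (-5 + S)*(d + d/S) (I(d, S) = (d + d/S)*(S - 5) = (d + d/S)*(-5 + S) = (-5 + S)*(d + d/S))
P(p, H) = -11 - 4*p (P(p, H) = -7 + (-4 + p*(-4)) = -7 + (-4 - 4*p) = -11 - 4*p)
T(D) = 10 - 2*D*(-4 + D) (T(D) = (-2*(-5 + D*(-4 + D))/D)*D = 10 - 2*D*(-4 + D))
P(3, 9)*(T(12) - 104) = (-11 - 4*3)*((10 - 2*12*(-4 + 12)) - 104) = (-11 - 12)*((10 - 2*12*8) - 104) = -23*((10 - 192) - 104) = -23*(-182 - 104) = -23*(-286) = 6578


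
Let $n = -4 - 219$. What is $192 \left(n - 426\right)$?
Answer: $-124608$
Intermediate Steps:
$n = -223$ ($n = -4 - 219 = -223$)
$192 \left(n - 426\right) = 192 \left(-223 - 426\right) = 192 \left(-649\right) = -124608$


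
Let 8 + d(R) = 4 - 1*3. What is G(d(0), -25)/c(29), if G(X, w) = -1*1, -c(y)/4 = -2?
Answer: -⅛ ≈ -0.12500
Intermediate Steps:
d(R) = -7 (d(R) = -8 + (4 - 1*3) = -8 + (4 - 3) = -8 + 1 = -7)
c(y) = 8 (c(y) = -4*(-2) = 8)
G(X, w) = -1
G(d(0), -25)/c(29) = -1/8 = -1*⅛ = -⅛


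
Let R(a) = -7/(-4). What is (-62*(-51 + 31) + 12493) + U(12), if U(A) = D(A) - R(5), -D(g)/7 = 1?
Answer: 54897/4 ≈ 13724.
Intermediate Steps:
R(a) = 7/4 (R(a) = -7*(-1/4) = 7/4)
D(g) = -7 (D(g) = -7*1 = -7)
U(A) = -35/4 (U(A) = -7 - 1*7/4 = -7 - 7/4 = -35/4)
(-62*(-51 + 31) + 12493) + U(12) = (-62*(-51 + 31) + 12493) - 35/4 = (-62*(-20) + 12493) - 35/4 = (1240 + 12493) - 35/4 = 13733 - 35/4 = 54897/4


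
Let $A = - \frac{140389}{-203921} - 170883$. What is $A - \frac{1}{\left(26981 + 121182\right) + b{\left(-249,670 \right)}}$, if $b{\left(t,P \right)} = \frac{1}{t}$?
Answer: $- \frac{1285577197572770773}{7523173029706} \approx -1.7088 \cdot 10^{5}$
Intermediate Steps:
$A = - \frac{34846491854}{203921}$ ($A = \left(-140389\right) \left(- \frac{1}{203921}\right) - 170883 = \frac{140389}{203921} - 170883 = - \frac{34846491854}{203921} \approx -1.7088 \cdot 10^{5}$)
$A - \frac{1}{\left(26981 + 121182\right) + b{\left(-249,670 \right)}} = - \frac{34846491854}{203921} - \frac{1}{\left(26981 + 121182\right) + \frac{1}{-249}} = - \frac{34846491854}{203921} - \frac{1}{148163 - \frac{1}{249}} = - \frac{34846491854}{203921} - \frac{1}{\frac{36892586}{249}} = - \frac{34846491854}{203921} - \frac{249}{36892586} = - \frac{1285577197572770773}{7523173029706}$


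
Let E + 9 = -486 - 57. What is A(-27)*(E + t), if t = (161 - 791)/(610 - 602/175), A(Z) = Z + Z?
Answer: 113214753/3791 ≈ 29864.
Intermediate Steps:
A(Z) = 2*Z
t = -7875/7582 (t = -630/(610 - 602*1/175) = -630/(610 - 86/25) = -630/15164/25 = -630*25/15164 = -7875/7582 ≈ -1.0386)
E = -552 (E = -9 + (-486 - 57) = -9 - 543 = -552)
A(-27)*(E + t) = (2*(-27))*(-552 - 7875/7582) = -54*(-4193139/7582) = 113214753/3791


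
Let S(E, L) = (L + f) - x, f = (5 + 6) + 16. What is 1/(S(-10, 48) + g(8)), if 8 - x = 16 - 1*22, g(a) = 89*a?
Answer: 1/773 ≈ 0.0012937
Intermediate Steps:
f = 27 (f = 11 + 16 = 27)
x = 14 (x = 8 - (16 - 1*22) = 8 - (16 - 22) = 8 - 1*(-6) = 8 + 6 = 14)
S(E, L) = 13 + L (S(E, L) = (L + 27) - 1*14 = (27 + L) - 14 = 13 + L)
1/(S(-10, 48) + g(8)) = 1/((13 + 48) + 89*8) = 1/(61 + 712) = 1/773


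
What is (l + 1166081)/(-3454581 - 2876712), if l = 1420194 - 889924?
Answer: -1696351/6331293 ≈ -0.26793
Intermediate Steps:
l = 530270
(l + 1166081)/(-3454581 - 2876712) = (530270 + 1166081)/(-3454581 - 2876712) = 1696351/(-6331293) = 1696351*(-1/6331293) = -1696351/6331293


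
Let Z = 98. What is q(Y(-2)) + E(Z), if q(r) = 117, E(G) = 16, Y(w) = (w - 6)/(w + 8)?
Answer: 133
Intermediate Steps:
Y(w) = (-6 + w)/(8 + w)
q(Y(-2)) + E(Z) = 117 + 16 = 133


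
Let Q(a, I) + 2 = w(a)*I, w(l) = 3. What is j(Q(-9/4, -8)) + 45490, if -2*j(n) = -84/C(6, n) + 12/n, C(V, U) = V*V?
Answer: 3548329/78 ≈ 45491.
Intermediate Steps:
C(V, U) = V²
Q(a, I) = -2 + 3*I
j(n) = 7/6 - 6/n (j(n) = -(-84/(6²) + 12/n)/2 = -(-84/36 + 12/n)/2 = -(-84*1/36 + 12/n)/2 = -(-7/3 + 12/n)/2 = 7/6 - 6/n)
j(Q(-9/4, -8)) + 45490 = (7/6 - 6/(-2 + 3*(-8))) + 45490 = (7/6 - 6/(-2 - 24)) + 45490 = (7/6 - 6/(-26)) + 45490 = (7/6 - 6*(-1/26)) + 45490 = (7/6 + 3/13) + 45490 = 109/78 + 45490 = 3548329/78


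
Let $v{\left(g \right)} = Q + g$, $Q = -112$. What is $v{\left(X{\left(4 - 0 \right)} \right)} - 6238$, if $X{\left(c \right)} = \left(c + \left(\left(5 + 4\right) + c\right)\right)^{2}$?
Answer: $-6061$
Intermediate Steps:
$X{\left(c \right)} = \left(9 + 2 c\right)^{2}$ ($X{\left(c \right)} = \left(c + \left(9 + c\right)\right)^{2} = \left(9 + 2 c\right)^{2}$)
$v{\left(g \right)} = -112 + g$
$v{\left(X{\left(4 - 0 \right)} \right)} - 6238 = \left(-112 + \left(9 + 2 \left(4 - 0\right)\right)^{2}\right) - 6238 = \left(-112 + \left(9 + 2 \left(4 + 0\right)\right)^{2}\right) - 6238 = \left(-112 + \left(9 + 2 \cdot 4\right)^{2}\right) - 6238 = \left(-112 + \left(9 + 8\right)^{2}\right) - 6238 = \left(-112 + 17^{2}\right) - 6238 = \left(-112 + 289\right) - 6238 = 177 - 6238 = -6061$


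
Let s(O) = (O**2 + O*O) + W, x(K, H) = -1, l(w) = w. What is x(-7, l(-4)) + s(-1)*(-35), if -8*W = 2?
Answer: -249/4 ≈ -62.250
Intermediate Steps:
W = -1/4 (W = -1/8*2 = -1/4 ≈ -0.25000)
s(O) = -1/4 + 2*O**2 (s(O) = (O**2 + O*O) - 1/4 = (O**2 + O**2) - 1/4 = 2*O**2 - 1/4 = -1/4 + 2*O**2)
x(-7, l(-4)) + s(-1)*(-35) = -1 + (-1/4 + 2*(-1)**2)*(-35) = -1 + (-1/4 + 2*1)*(-35) = -1 + (-1/4 + 2)*(-35) = -1 + (7/4)*(-35) = -1 - 245/4 = -249/4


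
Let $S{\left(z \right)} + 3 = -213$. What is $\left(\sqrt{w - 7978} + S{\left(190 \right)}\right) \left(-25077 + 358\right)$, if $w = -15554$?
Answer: $5339304 - 49438 i \sqrt{5883} \approx 5.3393 \cdot 10^{6} - 3.7919 \cdot 10^{6} i$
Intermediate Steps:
$S{\left(z \right)} = -216$ ($S{\left(z \right)} = -3 - 213 = -216$)
$\left(\sqrt{w - 7978} + S{\left(190 \right)}\right) \left(-25077 + 358\right) = \left(\sqrt{-15554 - 7978} - 216\right) \left(-25077 + 358\right) = \left(\sqrt{-23532} - 216\right) \left(-24719\right) = \left(2 i \sqrt{5883} - 216\right) \left(-24719\right) = \left(-216 + 2 i \sqrt{5883}\right) \left(-24719\right) = 5339304 - 49438 i \sqrt{5883}$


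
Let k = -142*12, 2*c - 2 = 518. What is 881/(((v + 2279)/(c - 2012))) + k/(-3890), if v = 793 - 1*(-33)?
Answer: -199965692/402615 ≈ -496.67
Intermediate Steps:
c = 260 (c = 1 + (½)*518 = 1 + 259 = 260)
v = 826 (v = 793 + 33 = 826)
k = -1704
881/(((v + 2279)/(c - 2012))) + k/(-3890) = 881/(((826 + 2279)/(260 - 2012))) - 1704/(-3890) = 881/((3105/(-1752))) - 1704*(-1/3890) = 881/((3105*(-1/1752))) + 852/1945 = 881/(-1035/584) + 852/1945 = 881*(-584/1035) + 852/1945 = -514504/1035 + 852/1945 = -199965692/402615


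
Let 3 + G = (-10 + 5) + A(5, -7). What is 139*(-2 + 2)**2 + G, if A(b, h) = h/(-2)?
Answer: -9/2 ≈ -4.5000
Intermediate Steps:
A(b, h) = -h/2 (A(b, h) = h*(-1/2) = -h/2)
G = -9/2 (G = -3 + ((-10 + 5) - 1/2*(-7)) = -3 + (-5 + 7/2) = -3 - 3/2 = -9/2 ≈ -4.5000)
139*(-2 + 2)**2 + G = 139*(-2 + 2)**2 - 9/2 = 139*0**2 - 9/2 = 139*0 - 9/2 = 0 - 9/2 = -9/2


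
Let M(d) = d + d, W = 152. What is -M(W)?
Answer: -304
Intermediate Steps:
M(d) = 2*d
-M(W) = -2*152 = -1*304 = -304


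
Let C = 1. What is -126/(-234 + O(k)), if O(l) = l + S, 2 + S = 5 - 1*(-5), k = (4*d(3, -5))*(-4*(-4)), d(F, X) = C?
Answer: 7/9 ≈ 0.77778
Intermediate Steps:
d(F, X) = 1
k = 64 (k = (4*1)*(-4*(-4)) = 4*16 = 64)
S = 8 (S = -2 + (5 - 1*(-5)) = -2 + (5 + 5) = -2 + 10 = 8)
O(l) = 8 + l (O(l) = l + 8 = 8 + l)
-126/(-234 + O(k)) = -126/(-234 + (8 + 64)) = -126/(-234 + 72) = -126/(-162) = -1/162*(-126) = 7/9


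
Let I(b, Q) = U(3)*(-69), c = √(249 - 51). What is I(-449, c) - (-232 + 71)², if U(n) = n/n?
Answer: -25990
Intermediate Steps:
U(n) = 1
c = 3*√22 (c = √198 = 3*√22 ≈ 14.071)
I(b, Q) = -69 (I(b, Q) = 1*(-69) = -69)
I(-449, c) - (-232 + 71)² = -69 - (-232 + 71)² = -69 - 1*(-161)² = -69 - 1*25921 = -69 - 25921 = -25990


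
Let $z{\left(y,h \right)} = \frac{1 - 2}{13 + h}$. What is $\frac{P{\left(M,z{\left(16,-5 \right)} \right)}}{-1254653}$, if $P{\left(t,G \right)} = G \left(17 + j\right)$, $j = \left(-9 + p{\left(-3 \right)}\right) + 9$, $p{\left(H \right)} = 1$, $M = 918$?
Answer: $\frac{9}{5018612} \approx 1.7933 \cdot 10^{-6}$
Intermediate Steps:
$z{\left(y,h \right)} = - \frac{1}{13 + h}$
$j = 1$ ($j = \left(-9 + 1\right) + 9 = -8 + 9 = 1$)
$P{\left(t,G \right)} = 18 G$ ($P{\left(t,G \right)} = G \left(17 + 1\right) = G 18 = 18 G$)
$\frac{P{\left(M,z{\left(16,-5 \right)} \right)}}{-1254653} = \frac{18 \left(- \frac{1}{13 - 5}\right)}{-1254653} = 18 \left(- \frac{1}{8}\right) \left(- \frac{1}{1254653}\right) = \left(- \frac{9}{4}\right) \left(- \frac{1}{1254653}\right) = \frac{9}{5018612}$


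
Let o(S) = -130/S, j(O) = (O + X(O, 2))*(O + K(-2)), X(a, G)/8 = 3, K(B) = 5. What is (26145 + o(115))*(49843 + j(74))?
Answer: 34626378765/23 ≈ 1.5055e+9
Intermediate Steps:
X(a, G) = 24 (X(a, G) = 8*3 = 24)
j(O) = (5 + O)*(24 + O) (j(O) = (O + 24)*(O + 5) = (24 + O)*(5 + O) = (5 + O)*(24 + O))
(26145 + o(115))*(49843 + j(74)) = (26145 - 130/115)*(49843 + (120 + 74² + 29*74)) = (26145 - 130*1/115)*(49843 + (120 + 5476 + 2146)) = (26145 - 26/23)*(49843 + 7742) = (601309/23)*57585 = 34626378765/23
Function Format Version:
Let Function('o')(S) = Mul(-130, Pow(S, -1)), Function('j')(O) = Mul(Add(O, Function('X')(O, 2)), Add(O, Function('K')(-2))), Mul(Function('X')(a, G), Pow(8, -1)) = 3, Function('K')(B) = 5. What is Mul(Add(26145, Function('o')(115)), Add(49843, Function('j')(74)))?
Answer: Rational(34626378765, 23) ≈ 1.5055e+9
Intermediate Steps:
Function('X')(a, G) = 24 (Function('X')(a, G) = Mul(8, 3) = 24)
Function('j')(O) = Mul(Add(5, O), Add(24, O)) (Function('j')(O) = Mul(Add(O, 24), Add(O, 5)) = Mul(Add(24, O), Add(5, O)) = Mul(Add(5, O), Add(24, O)))
Mul(Add(26145, Function('o')(115)), Add(49843, Function('j')(74))) = Mul(Add(26145, Mul(-130, Pow(115, -1))), Add(49843, Add(120, Pow(74, 2), Mul(29, 74)))) = Mul(Add(26145, Mul(-130, Rational(1, 115))), Add(49843, Add(120, 5476, 2146))) = Mul(Add(26145, Rational(-26, 23)), Add(49843, 7742)) = Mul(Rational(601309, 23), 57585) = Rational(34626378765, 23)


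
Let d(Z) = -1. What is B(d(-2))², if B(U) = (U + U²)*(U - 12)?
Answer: 0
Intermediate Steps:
B(U) = (-12 + U)*(U + U²) (B(U) = (U + U²)*(-12 + U) = (-12 + U)*(U + U²))
B(d(-2))² = (-(-12 + (-1)² - 11*(-1)))² = (-(-12 + 1 + 11))² = (-1*0)² = 0² = 0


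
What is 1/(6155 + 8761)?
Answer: 1/14916 ≈ 6.7042e-5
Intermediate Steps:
1/(6155 + 8761) = 1/14916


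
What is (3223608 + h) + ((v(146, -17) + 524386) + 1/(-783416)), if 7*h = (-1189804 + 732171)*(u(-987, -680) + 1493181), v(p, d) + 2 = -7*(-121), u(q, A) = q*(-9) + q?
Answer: -538141086013253095/5483912 ≈ -9.8131e+10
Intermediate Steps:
u(q, A) = -8*q (u(q, A) = -9*q + q = -8*q)
v(p, d) = 845 (v(p, d) = -2 - 7*(-121) = -2 + 847 = 845)
h = -686942370741/7 (h = ((-1189804 + 732171)*(-8*(-987) + 1493181))/7 = (-457633*(7896 + 1493181))/7 = (-457633*1501077)/7 = (⅐)*(-686942370741) = -686942370741/7 ≈ -9.8135e+10)
(3223608 + h) + ((v(146, -17) + 524386) + 1/(-783416)) = (3223608 - 686942370741/7) + ((845 + 524386) + 1/(-783416)) = -686919805485/7 + (525231 - 1/783416) = -686919805485/7 + 411474369095/783416 = -538141086013253095/5483912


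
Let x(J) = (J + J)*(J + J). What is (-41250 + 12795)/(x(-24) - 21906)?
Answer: 9485/6534 ≈ 1.4516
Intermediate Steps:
x(J) = 4*J² (x(J) = (2*J)*(2*J) = 4*J²)
(-41250 + 12795)/(x(-24) - 21906) = (-41250 + 12795)/(4*(-24)² - 21906) = -28455/(4*576 - 21906) = -28455/(2304 - 21906) = -28455/(-19602) = -28455*(-1/19602) = 9485/6534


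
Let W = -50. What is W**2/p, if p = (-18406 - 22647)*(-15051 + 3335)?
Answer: 625/120244237 ≈ 5.1978e-6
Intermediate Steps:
p = 480976948 (p = -41053*(-11716) = 480976948)
W**2/p = (-50)**2/480976948 = 2500*(1/480976948) = 625/120244237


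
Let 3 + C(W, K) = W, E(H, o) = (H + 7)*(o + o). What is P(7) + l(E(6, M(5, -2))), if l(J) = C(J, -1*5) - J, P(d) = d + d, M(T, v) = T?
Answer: 11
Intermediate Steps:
E(H, o) = 2*o*(7 + H) (E(H, o) = (7 + H)*(2*o) = 2*o*(7 + H))
C(W, K) = -3 + W
P(d) = 2*d
l(J) = -3 (l(J) = (-3 + J) - J = -3)
P(7) + l(E(6, M(5, -2))) = 2*7 - 3 = 14 - 3 = 11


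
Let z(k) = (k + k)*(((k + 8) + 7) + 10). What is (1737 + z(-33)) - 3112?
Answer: -847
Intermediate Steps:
z(k) = 2*k*(25 + k) (z(k) = (2*k)*(((8 + k) + 7) + 10) = (2*k)*((15 + k) + 10) = (2*k)*(25 + k) = 2*k*(25 + k))
(1737 + z(-33)) - 3112 = (1737 + 2*(-33)*(25 - 33)) - 3112 = (1737 + 2*(-33)*(-8)) - 3112 = (1737 + 528) - 3112 = 2265 - 3112 = -847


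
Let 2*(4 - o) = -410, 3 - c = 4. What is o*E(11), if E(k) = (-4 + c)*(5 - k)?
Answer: 6270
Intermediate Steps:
c = -1 (c = 3 - 1*4 = 3 - 4 = -1)
o = 209 (o = 4 - ½*(-410) = 4 + 205 = 209)
E(k) = -25 + 5*k (E(k) = (-4 - 1)*(5 - k) = -5*(5 - k) = -25 + 5*k)
o*E(11) = 209*(-25 + 5*11) = 209*(-25 + 55) = 209*30 = 6270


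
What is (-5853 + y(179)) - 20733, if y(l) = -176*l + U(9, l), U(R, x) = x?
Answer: -57911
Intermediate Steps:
y(l) = -175*l (y(l) = -176*l + l = -175*l)
(-5853 + y(179)) - 20733 = (-5853 - 175*179) - 20733 = (-5853 - 31325) - 20733 = -37178 - 20733 = -57911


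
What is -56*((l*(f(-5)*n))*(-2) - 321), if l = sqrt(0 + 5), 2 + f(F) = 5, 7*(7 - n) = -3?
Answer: 17976 + 2496*sqrt(5) ≈ 23557.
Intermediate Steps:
n = 52/7 (n = 7 - 1/7*(-3) = 7 + 3/7 = 52/7 ≈ 7.4286)
f(F) = 3 (f(F) = -2 + 5 = 3)
l = sqrt(5) ≈ 2.2361
-56*((l*(f(-5)*n))*(-2) - 321) = -56*((sqrt(5)*(3*(52/7)))*(-2) - 321) = -56*((sqrt(5)*(156/7))*(-2) - 321) = -56*((156*sqrt(5)/7)*(-2) - 321) = -56*(-312*sqrt(5)/7 - 321) = -56*(-321 - 312*sqrt(5)/7) = 17976 + 2496*sqrt(5)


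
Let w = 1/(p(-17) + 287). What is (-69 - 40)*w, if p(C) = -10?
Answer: -109/277 ≈ -0.39350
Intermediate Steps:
w = 1/277 (w = 1/(-10 + 287) = 1/277 ≈ 0.0036101)
(-69 - 40)*w = (-69 - 40)*(1/277) = -109*1/277 = -109/277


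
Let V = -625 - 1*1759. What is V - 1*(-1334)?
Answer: -1050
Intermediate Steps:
V = -2384 (V = -625 - 1759 = -2384)
V - 1*(-1334) = -2384 - 1*(-1334) = -2384 + 1334 = -1050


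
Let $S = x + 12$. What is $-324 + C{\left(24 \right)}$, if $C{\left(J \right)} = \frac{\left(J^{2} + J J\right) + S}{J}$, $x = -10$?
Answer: $- \frac{3311}{12} \approx -275.92$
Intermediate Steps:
$S = 2$ ($S = -10 + 12 = 2$)
$C{\left(J \right)} = \frac{2 + 2 J^{2}}{J}$ ($C{\left(J \right)} = \frac{\left(J^{2} + J J\right) + 2}{J} = \frac{\left(J^{2} + J^{2}\right) + 2}{J} = \frac{2 J^{2} + 2}{J} = \frac{2 + 2 J^{2}}{J}$)
$-324 + C{\left(24 \right)} = -324 + \left(2 \cdot 24 + \frac{2}{24}\right) = -324 + \left(48 + 2 \cdot \frac{1}{24}\right) = -324 + \left(48 + \frac{1}{12}\right) = -324 + \frac{577}{12} = - \frac{3311}{12}$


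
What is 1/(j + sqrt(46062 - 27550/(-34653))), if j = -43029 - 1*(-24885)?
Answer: -157186008/2851583875643 - sqrt(13828401247377)/5703167751286 ≈ -5.5774e-5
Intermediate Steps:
j = -18144 (j = -43029 + 24885 = -18144)
1/(j + sqrt(46062 - 27550/(-34653))) = 1/(-18144 + sqrt(46062 - 27550/(-34653))) = 1/(-18144 + sqrt(46062 - 27550*(-1/34653))) = 1/(-18144 + sqrt(46062 + 27550/34653)) = 1/(-18144 + sqrt(1596214036/34653)) = 1/(-18144 + 2*sqrt(13828401247377)/34653)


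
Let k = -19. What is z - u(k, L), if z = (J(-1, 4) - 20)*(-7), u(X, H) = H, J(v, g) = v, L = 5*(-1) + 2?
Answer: 150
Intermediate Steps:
L = -3 (L = -5 + 2 = -3)
z = 147 (z = (-1 - 20)*(-7) = -21*(-7) = 147)
z - u(k, L) = 147 - 1*(-3) = 147 + 3 = 150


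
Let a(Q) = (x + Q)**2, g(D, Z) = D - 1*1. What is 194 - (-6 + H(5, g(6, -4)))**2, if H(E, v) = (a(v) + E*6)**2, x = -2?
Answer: -2295031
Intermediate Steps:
g(D, Z) = -1 + D (g(D, Z) = D - 1 = -1 + D)
a(Q) = (-2 + Q)**2
H(E, v) = ((-2 + v)**2 + 6*E)**2 (H(E, v) = ((-2 + v)**2 + E*6)**2 = ((-2 + v)**2 + 6*E)**2)
194 - (-6 + H(5, g(6, -4)))**2 = 194 - (-6 + ((-2 + (-1 + 6))**2 + 6*5)**2)**2 = 194 - (-6 + ((-2 + 5)**2 + 30)**2)**2 = 194 - (-6 + (3**2 + 30)**2)**2 = 194 - (-6 + (9 + 30)**2)**2 = 194 - (-6 + 39**2)**2 = 194 - (-6 + 1521)**2 = 194 - 1*1515**2 = 194 - 1*2295225 = 194 - 2295225 = -2295031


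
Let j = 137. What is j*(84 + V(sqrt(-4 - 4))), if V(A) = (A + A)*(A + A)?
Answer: 7124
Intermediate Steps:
V(A) = 4*A**2 (V(A) = (2*A)*(2*A) = 4*A**2)
j*(84 + V(sqrt(-4 - 4))) = 137*(84 + 4*(sqrt(-4 - 4))**2) = 137*(84 + 4*(sqrt(-8))**2) = 137*(84 + 4*(2*I*sqrt(2))**2) = 137*(84 + 4*(-8)) = 137*(84 - 32) = 137*52 = 7124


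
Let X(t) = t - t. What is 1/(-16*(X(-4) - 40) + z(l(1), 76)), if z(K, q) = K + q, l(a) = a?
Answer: 1/717 ≈ 0.0013947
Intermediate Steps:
X(t) = 0
1/(-16*(X(-4) - 40) + z(l(1), 76)) = 1/(-16*(0 - 40) + (1 + 76)) = 1/(-16*(-40) + 77) = 1/(640 + 77) = 1/717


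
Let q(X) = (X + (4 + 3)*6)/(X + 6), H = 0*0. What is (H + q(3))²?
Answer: 25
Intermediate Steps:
H = 0
q(X) = (42 + X)/(6 + X) (q(X) = (X + 7*6)/(6 + X) = (X + 42)/(6 + X) = (42 + X)/(6 + X))
(H + q(3))² = (0 + (42 + 3)/(6 + 3))² = (0 + 45/9)² = (0 + (⅑)*45)² = (0 + 5)² = 5² = 25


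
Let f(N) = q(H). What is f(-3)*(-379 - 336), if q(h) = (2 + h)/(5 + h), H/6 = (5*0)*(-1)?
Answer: -286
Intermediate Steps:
H = 0 (H = 6*((5*0)*(-1)) = 6*(0*(-1)) = 6*0 = 0)
q(h) = (2 + h)/(5 + h)
f(N) = 2/5 (f(N) = (2 + 0)/(5 + 0) = 2/5)
f(-3)*(-379 - 336) = 2*(-379 - 336)/5 = (2/5)*(-715) = -286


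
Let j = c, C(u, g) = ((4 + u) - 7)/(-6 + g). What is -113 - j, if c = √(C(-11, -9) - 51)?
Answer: -113 - I*√11265/15 ≈ -113.0 - 7.0758*I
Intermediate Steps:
C(u, g) = (-3 + u)/(-6 + g)
c = I*√11265/15 (c = √((-3 - 11)/(-6 - 9) - 51) = √(-14/(-15) - 51) = √(-1/15*(-14) - 51) = √(14/15 - 51) = √(-751/15) = I*√11265/15 ≈ 7.0758*I)
j = I*√11265/15 ≈ 7.0758*I
-113 - j = -113 - I*√11265/15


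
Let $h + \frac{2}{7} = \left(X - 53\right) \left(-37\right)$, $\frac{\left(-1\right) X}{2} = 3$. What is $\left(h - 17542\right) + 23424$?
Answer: $\frac{56453}{7} \approx 8064.7$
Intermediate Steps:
$X = -6$ ($X = \left(-2\right) 3 = -6$)
$h = \frac{15279}{7}$ ($h = - \frac{2}{7} + \left(-6 - 53\right) \left(-37\right) = - \frac{2}{7} - -2183 = - \frac{2}{7} + 2183 = \frac{15279}{7} \approx 2182.7$)
$\left(h - 17542\right) + 23424 = \left(\frac{15279}{7} - 17542\right) + 23424 = - \frac{107515}{7} + 23424 = \frac{56453}{7}$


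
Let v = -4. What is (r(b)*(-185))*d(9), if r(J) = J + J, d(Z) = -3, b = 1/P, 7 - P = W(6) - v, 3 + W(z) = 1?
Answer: 222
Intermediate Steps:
W(z) = -2 (W(z) = -3 + 1 = -2)
P = 5 (P = 7 - (-2 - 1*(-4)) = 7 - (-2 + 4) = 7 - 1*2 = 7 - 2 = 5)
b = 1/5 ≈ 0.20000
r(J) = 2*J
(r(b)*(-185))*d(9) = ((2*(1/5))*(-185))*(-3) = ((2/5)*(-185))*(-3) = -74*(-3) = 222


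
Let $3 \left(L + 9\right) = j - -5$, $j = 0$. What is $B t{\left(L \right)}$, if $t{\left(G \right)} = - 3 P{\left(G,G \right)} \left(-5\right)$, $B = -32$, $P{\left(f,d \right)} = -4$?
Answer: $1920$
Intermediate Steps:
$L = - \frac{22}{3}$ ($L = -9 + \frac{0 - -5}{3} = -9 + \frac{0 + 5}{3} = -9 + \frac{1}{3} \cdot 5 = -9 + \frac{5}{3} = - \frac{22}{3} \approx -7.3333$)
$t{\left(G \right)} = -60$ ($t{\left(G \right)} = \left(-3\right) \left(-4\right) \left(-5\right) = 12 \left(-5\right) = -60$)
$B t{\left(L \right)} = \left(-32\right) \left(-60\right) = 1920$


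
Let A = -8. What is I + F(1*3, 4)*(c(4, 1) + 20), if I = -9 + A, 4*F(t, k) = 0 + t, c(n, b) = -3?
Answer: -17/4 ≈ -4.2500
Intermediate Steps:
F(t, k) = t/4 (F(t, k) = (0 + t)/4 = t/4)
I = -17 (I = -9 - 8 = -17)
I + F(1*3, 4)*(c(4, 1) + 20) = -17 + ((1*3)/4)*(-3 + 20) = -17 + ((¼)*3)*17 = -17 + (¾)*17 = -17 + 51/4 = -17/4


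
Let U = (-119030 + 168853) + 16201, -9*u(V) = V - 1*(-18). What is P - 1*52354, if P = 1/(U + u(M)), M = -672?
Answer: -10381274657/198290 ≈ -52354.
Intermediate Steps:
u(V) = -2 - V/9 (u(V) = -(V - 1*(-18))/9 = -(V + 18)/9 = -(18 + V)/9 = -2 - V/9)
U = 66024 (U = 49823 + 16201 = 66024)
P = 3/198290 (P = 1/(66024 + (-2 - ⅑*(-672))) = 1/(66024 + (-2 + 224/3)) = 1/(66024 + 218/3) = 1/(198290/3) = 3/198290 ≈ 1.5129e-5)
P - 1*52354 = 3/198290 - 1*52354 = 3/198290 - 52354 = -10381274657/198290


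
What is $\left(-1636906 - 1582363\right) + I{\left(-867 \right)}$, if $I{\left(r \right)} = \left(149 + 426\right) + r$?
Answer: $-3219561$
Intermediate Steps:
$I{\left(r \right)} = 575 + r$
$\left(-1636906 - 1582363\right) + I{\left(-867 \right)} = \left(-1636906 - 1582363\right) + \left(575 - 867\right) = -3219269 - 292 = -3219561$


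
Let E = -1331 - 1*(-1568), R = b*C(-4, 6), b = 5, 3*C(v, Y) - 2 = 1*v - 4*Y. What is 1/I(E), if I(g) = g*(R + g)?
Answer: 1/45899 ≈ 2.1787e-5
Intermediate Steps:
C(v, Y) = ⅔ - 4*Y/3 + v/3 (C(v, Y) = ⅔ + (1*v - 4*Y)/3 = ⅔ + (v - 4*Y)/3 = ⅔ + (-4*Y/3 + v/3) = ⅔ - 4*Y/3 + v/3)
R = -130/3 (R = 5*(⅔ - 4/3*6 + (⅓)*(-4)) = 5*(⅔ - 8 - 4/3) = 5*(-26/3) = -130/3 ≈ -43.333)
E = 237 (E = -1331 + 1568 = 237)
I(g) = g*(-130/3 + g)
1/I(E) = 1/((⅓)*237*(-130 + 3*237)) = 1/((⅓)*237*(-130 + 711)) = 1/((⅓)*237*581) = 1/45899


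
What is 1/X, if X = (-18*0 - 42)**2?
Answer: 1/1764 ≈ 0.00056689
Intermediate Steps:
X = 1764 (X = (0 - 42)**2 = (-42)**2 = 1764)
1/X = 1/1764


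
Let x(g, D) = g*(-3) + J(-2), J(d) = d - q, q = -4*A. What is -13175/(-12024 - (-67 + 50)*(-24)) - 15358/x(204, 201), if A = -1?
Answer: 33178801/1280496 ≈ 25.911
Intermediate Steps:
q = 4 (q = -4*(-1) = 4)
J(d) = -4 + d (J(d) = d - 1*4 = d - 4 = -4 + d)
x(g, D) = -6 - 3*g (x(g, D) = g*(-3) + (-4 - 2) = -3*g - 6 = -6 - 3*g)
-13175/(-12024 - (-67 + 50)*(-24)) - 15358/x(204, 201) = -13175/(-12024 - (-67 + 50)*(-24)) - 15358/(-6 - 3*204) = -13175/(-12024 - (-17)*(-24)) - 15358/(-6 - 612) = -13175/(-12024 - 1*408) - 15358/(-618) = -13175/(-12024 - 408) - 15358*(-1/618) = -13175/(-12432) + 7679/309 = -13175*(-1/12432) + 7679/309 = 13175/12432 + 7679/309 = 33178801/1280496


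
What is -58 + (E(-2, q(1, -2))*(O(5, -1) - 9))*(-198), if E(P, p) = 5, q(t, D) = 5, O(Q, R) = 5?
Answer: 3902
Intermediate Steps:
-58 + (E(-2, q(1, -2))*(O(5, -1) - 9))*(-198) = -58 + (5*(5 - 9))*(-198) = -58 + (5*(-4))*(-198) = -58 - 20*(-198) = -58 + 3960 = 3902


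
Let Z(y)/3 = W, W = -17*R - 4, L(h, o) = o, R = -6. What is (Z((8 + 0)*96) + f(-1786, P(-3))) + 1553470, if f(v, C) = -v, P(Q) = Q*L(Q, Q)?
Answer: 1555550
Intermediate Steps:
W = 98 (W = -17*(-6) - 4 = 102 - 4 = 98)
Z(y) = 294 (Z(y) = 3*98 = 294)
P(Q) = Q² (P(Q) = Q*Q = Q²)
(Z((8 + 0)*96) + f(-1786, P(-3))) + 1553470 = (294 - 1*(-1786)) + 1553470 = (294 + 1786) + 1553470 = 2080 + 1553470 = 1555550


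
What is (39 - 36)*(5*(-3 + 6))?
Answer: 45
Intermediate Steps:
(39 - 36)*(5*(-3 + 6)) = 3*(5*3) = 3*15 = 45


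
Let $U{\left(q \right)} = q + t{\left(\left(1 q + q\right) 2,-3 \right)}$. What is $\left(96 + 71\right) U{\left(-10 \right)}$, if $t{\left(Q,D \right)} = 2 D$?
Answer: $-2672$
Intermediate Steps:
$U{\left(q \right)} = -6 + q$ ($U{\left(q \right)} = q + 2 \left(-3\right) = q - 6 = -6 + q$)
$\left(96 + 71\right) U{\left(-10 \right)} = \left(96 + 71\right) \left(-6 - 10\right) = 167 \left(-16\right) = -2672$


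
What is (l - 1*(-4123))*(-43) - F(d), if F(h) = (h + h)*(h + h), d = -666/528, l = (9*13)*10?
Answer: -440643985/1936 ≈ -2.2761e+5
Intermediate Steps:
l = 1170 (l = 117*10 = 1170)
d = -111/88 (d = -666*1/528 = -111/88 ≈ -1.2614)
F(h) = 4*h² (F(h) = (2*h)*(2*h) = 4*h²)
(l - 1*(-4123))*(-43) - F(d) = (1170 - 1*(-4123))*(-43) - 4*(-111/88)² = (1170 + 4123)*(-43) - 4*12321/7744 = 5293*(-43) - 1*12321/1936 = -227599 - 12321/1936 = -440643985/1936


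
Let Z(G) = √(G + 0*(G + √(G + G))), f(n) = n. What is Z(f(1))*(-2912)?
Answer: -2912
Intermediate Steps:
Z(G) = √G (Z(G) = √(G + 0*(G + √(2*G))) = √(G + 0*(G + √2*√G)) = √(G + 0) = √G)
Z(f(1))*(-2912) = √1*(-2912) = 1*(-2912) = -2912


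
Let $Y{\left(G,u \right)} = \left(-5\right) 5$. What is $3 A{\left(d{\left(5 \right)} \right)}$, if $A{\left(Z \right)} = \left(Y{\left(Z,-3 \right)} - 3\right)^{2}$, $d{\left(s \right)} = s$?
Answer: $2352$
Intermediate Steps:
$Y{\left(G,u \right)} = -25$
$A{\left(Z \right)} = 784$ ($A{\left(Z \right)} = \left(-25 - 3\right)^{2} = \left(-28\right)^{2} = 784$)
$3 A{\left(d{\left(5 \right)} \right)} = 3 \cdot 784 = 2352$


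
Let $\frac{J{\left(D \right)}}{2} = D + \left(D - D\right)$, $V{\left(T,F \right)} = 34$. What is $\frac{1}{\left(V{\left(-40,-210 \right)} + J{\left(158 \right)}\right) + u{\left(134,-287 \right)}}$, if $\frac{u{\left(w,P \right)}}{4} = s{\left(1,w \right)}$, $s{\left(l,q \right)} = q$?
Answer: $\frac{1}{886} \approx 0.0011287$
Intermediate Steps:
$J{\left(D \right)} = 2 D$ ($J{\left(D \right)} = 2 \left(D + \left(D - D\right)\right) = 2 \left(D + 0\right) = 2 D$)
$u{\left(w,P \right)} = 4 w$
$\frac{1}{\left(V{\left(-40,-210 \right)} + J{\left(158 \right)}\right) + u{\left(134,-287 \right)}} = \frac{1}{\left(34 + 2 \cdot 158\right) + 4 \cdot 134} = \frac{1}{\left(34 + 316\right) + 536} = \frac{1}{350 + 536} = \frac{1}{886}$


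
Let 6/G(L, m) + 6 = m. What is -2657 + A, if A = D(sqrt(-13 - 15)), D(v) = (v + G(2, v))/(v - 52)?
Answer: 5*(-75461*I - 30820*sqrt(7))/(2*(29*sqrt(7) + 71*I)) ≈ -2657.0 - 0.090185*I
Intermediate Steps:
G(L, m) = 6/(-6 + m)
D(v) = (v + 6/(-6 + v))/(-52 + v) (D(v) = (v + 6/(-6 + v))/(v - 52) = (v + 6/(-6 + v))/(-52 + v))
A = (6 + 2*I*sqrt(7)*(-6 + 2*I*sqrt(7)))/((-52 + 2*I*sqrt(7))*(-6 + 2*I*sqrt(7))) (A = (6 + sqrt(-13 - 15)*(-6 + sqrt(-13 - 15)))/((-52 + sqrt(-13 - 15))*(-6 + sqrt(-13 - 15))) = (6 + sqrt(-28)*(-6 + sqrt(-28)))/((-52 + sqrt(-28))*(-6 + sqrt(-28))) = (6 + (2*I*sqrt(7))*(-6 + 2*I*sqrt(7)))/((-52 + 2*I*sqrt(7))*(-6 + 2*I*sqrt(7))) = (6 + 2*I*sqrt(7)*(-6 + 2*I*sqrt(7)))/((-52 + 2*I*sqrt(7))*(-6 + 2*I*sqrt(7))) ≈ 0.019994 - 0.090185*I)
-2657 + A = -2657 + (-11*I + 6*sqrt(7))/(2*(29*sqrt(7) + 71*I))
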